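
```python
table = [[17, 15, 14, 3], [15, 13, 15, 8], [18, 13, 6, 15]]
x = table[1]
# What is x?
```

table has 3 rows. Row 1 is [15, 13, 15, 8].

[15, 13, 15, 8]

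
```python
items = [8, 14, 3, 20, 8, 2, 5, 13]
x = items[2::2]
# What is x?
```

items has length 8. The slice items[2::2] selects indices [2, 4, 6] (2->3, 4->8, 6->5), giving [3, 8, 5].

[3, 8, 5]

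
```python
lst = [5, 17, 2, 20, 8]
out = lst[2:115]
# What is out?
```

lst has length 5. The slice lst[2:115] selects indices [2, 3, 4] (2->2, 3->20, 4->8), giving [2, 20, 8].

[2, 20, 8]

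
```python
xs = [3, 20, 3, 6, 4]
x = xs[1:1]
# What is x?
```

xs has length 5. The slice xs[1:1] resolves to an empty index range, so the result is [].

[]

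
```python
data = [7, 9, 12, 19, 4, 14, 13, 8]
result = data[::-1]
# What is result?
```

data has length 8. The slice data[::-1] selects indices [7, 6, 5, 4, 3, 2, 1, 0] (7->8, 6->13, 5->14, 4->4, 3->19, 2->12, 1->9, 0->7), giving [8, 13, 14, 4, 19, 12, 9, 7].

[8, 13, 14, 4, 19, 12, 9, 7]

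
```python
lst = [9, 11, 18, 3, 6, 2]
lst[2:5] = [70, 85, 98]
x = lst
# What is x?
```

lst starts as [9, 11, 18, 3, 6, 2] (length 6). The slice lst[2:5] covers indices [2, 3, 4] with values [18, 3, 6]. Replacing that slice with [70, 85, 98] (same length) produces [9, 11, 70, 85, 98, 2].

[9, 11, 70, 85, 98, 2]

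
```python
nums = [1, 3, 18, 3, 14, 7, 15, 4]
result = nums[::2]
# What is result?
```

nums has length 8. The slice nums[::2] selects indices [0, 2, 4, 6] (0->1, 2->18, 4->14, 6->15), giving [1, 18, 14, 15].

[1, 18, 14, 15]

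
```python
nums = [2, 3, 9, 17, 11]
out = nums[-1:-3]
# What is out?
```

nums has length 5. The slice nums[-1:-3] resolves to an empty index range, so the result is [].

[]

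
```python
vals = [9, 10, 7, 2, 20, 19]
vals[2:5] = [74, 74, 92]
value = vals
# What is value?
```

vals starts as [9, 10, 7, 2, 20, 19] (length 6). The slice vals[2:5] covers indices [2, 3, 4] with values [7, 2, 20]. Replacing that slice with [74, 74, 92] (same length) produces [9, 10, 74, 74, 92, 19].

[9, 10, 74, 74, 92, 19]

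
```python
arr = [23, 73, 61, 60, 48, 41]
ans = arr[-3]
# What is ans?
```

arr has length 6. Negative index -3 maps to positive index 6 + (-3) = 3. arr[3] = 60.

60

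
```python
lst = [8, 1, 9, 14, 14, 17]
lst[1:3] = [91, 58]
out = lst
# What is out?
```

lst starts as [8, 1, 9, 14, 14, 17] (length 6). The slice lst[1:3] covers indices [1, 2] with values [1, 9]. Replacing that slice with [91, 58] (same length) produces [8, 91, 58, 14, 14, 17].

[8, 91, 58, 14, 14, 17]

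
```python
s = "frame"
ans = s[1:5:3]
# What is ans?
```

s has length 5. The slice s[1:5:3] selects indices [1, 4] (1->'r', 4->'e'), giving 're'.

're'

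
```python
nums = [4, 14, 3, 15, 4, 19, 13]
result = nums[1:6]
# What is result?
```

nums has length 7. The slice nums[1:6] selects indices [1, 2, 3, 4, 5] (1->14, 2->3, 3->15, 4->4, 5->19), giving [14, 3, 15, 4, 19].

[14, 3, 15, 4, 19]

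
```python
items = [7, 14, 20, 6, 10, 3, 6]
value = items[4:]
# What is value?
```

items has length 7. The slice items[4:] selects indices [4, 5, 6] (4->10, 5->3, 6->6), giving [10, 3, 6].

[10, 3, 6]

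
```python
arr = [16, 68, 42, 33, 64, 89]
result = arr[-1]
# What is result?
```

arr has length 6. Negative index -1 maps to positive index 6 + (-1) = 5. arr[5] = 89.

89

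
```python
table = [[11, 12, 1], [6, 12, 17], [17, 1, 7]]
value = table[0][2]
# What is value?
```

table[0] = [11, 12, 1]. Taking column 2 of that row yields 1.

1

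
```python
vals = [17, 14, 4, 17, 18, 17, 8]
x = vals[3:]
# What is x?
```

vals has length 7. The slice vals[3:] selects indices [3, 4, 5, 6] (3->17, 4->18, 5->17, 6->8), giving [17, 18, 17, 8].

[17, 18, 17, 8]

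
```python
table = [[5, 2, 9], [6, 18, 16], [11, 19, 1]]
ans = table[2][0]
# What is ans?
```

table[2] = [11, 19, 1]. Taking column 0 of that row yields 11.

11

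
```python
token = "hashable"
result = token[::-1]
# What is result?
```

token has length 8. The slice token[::-1] selects indices [7, 6, 5, 4, 3, 2, 1, 0] (7->'e', 6->'l', 5->'b', 4->'a', 3->'h', 2->'s', 1->'a', 0->'h'), giving 'elbahsah'.

'elbahsah'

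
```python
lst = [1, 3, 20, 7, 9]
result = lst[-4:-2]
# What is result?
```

lst has length 5. The slice lst[-4:-2] selects indices [1, 2] (1->3, 2->20), giving [3, 20].

[3, 20]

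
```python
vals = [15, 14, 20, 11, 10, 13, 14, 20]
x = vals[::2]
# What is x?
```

vals has length 8. The slice vals[::2] selects indices [0, 2, 4, 6] (0->15, 2->20, 4->10, 6->14), giving [15, 20, 10, 14].

[15, 20, 10, 14]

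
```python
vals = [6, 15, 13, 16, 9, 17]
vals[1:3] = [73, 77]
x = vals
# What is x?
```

vals starts as [6, 15, 13, 16, 9, 17] (length 6). The slice vals[1:3] covers indices [1, 2] with values [15, 13]. Replacing that slice with [73, 77] (same length) produces [6, 73, 77, 16, 9, 17].

[6, 73, 77, 16, 9, 17]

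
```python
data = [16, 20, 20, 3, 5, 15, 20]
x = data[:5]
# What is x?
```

data has length 7. The slice data[:5] selects indices [0, 1, 2, 3, 4] (0->16, 1->20, 2->20, 3->3, 4->5), giving [16, 20, 20, 3, 5].

[16, 20, 20, 3, 5]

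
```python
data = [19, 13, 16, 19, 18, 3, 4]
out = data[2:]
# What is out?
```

data has length 7. The slice data[2:] selects indices [2, 3, 4, 5, 6] (2->16, 3->19, 4->18, 5->3, 6->4), giving [16, 19, 18, 3, 4].

[16, 19, 18, 3, 4]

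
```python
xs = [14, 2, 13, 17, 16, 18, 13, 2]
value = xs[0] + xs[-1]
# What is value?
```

xs has length 8. xs[0] = 14.
xs has length 8. Negative index -1 maps to positive index 8 + (-1) = 7. xs[7] = 2.
Sum: 14 + 2 = 16.

16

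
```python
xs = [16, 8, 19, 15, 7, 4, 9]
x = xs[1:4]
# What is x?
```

xs has length 7. The slice xs[1:4] selects indices [1, 2, 3] (1->8, 2->19, 3->15), giving [8, 19, 15].

[8, 19, 15]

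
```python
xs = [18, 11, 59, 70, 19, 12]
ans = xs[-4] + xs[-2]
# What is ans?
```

xs has length 6. Negative index -4 maps to positive index 6 + (-4) = 2. xs[2] = 59.
xs has length 6. Negative index -2 maps to positive index 6 + (-2) = 4. xs[4] = 19.
Sum: 59 + 19 = 78.

78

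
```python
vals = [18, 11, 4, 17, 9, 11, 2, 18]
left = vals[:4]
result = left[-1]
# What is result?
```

vals has length 8. The slice vals[:4] selects indices [0, 1, 2, 3] (0->18, 1->11, 2->4, 3->17), giving [18, 11, 4, 17]. So left = [18, 11, 4, 17]. Then left[-1] = 17.

17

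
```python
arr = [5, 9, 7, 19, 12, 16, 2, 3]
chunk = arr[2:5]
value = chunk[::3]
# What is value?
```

arr has length 8. The slice arr[2:5] selects indices [2, 3, 4] (2->7, 3->19, 4->12), giving [7, 19, 12]. So chunk = [7, 19, 12]. chunk has length 3. The slice chunk[::3] selects indices [0] (0->7), giving [7].

[7]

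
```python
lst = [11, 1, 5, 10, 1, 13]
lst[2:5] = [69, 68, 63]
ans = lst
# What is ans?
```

lst starts as [11, 1, 5, 10, 1, 13] (length 6). The slice lst[2:5] covers indices [2, 3, 4] with values [5, 10, 1]. Replacing that slice with [69, 68, 63] (same length) produces [11, 1, 69, 68, 63, 13].

[11, 1, 69, 68, 63, 13]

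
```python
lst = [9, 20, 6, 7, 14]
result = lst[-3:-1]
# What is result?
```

lst has length 5. The slice lst[-3:-1] selects indices [2, 3] (2->6, 3->7), giving [6, 7].

[6, 7]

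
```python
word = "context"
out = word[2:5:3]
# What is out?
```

word has length 7. The slice word[2:5:3] selects indices [2] (2->'n'), giving 'n'.

'n'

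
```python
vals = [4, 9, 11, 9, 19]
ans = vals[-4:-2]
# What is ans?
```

vals has length 5. The slice vals[-4:-2] selects indices [1, 2] (1->9, 2->11), giving [9, 11].

[9, 11]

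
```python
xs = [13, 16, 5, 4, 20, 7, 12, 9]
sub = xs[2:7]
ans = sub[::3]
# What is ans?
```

xs has length 8. The slice xs[2:7] selects indices [2, 3, 4, 5, 6] (2->5, 3->4, 4->20, 5->7, 6->12), giving [5, 4, 20, 7, 12]. So sub = [5, 4, 20, 7, 12]. sub has length 5. The slice sub[::3] selects indices [0, 3] (0->5, 3->7), giving [5, 7].

[5, 7]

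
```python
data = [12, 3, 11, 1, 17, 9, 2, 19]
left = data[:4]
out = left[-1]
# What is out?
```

data has length 8. The slice data[:4] selects indices [0, 1, 2, 3] (0->12, 1->3, 2->11, 3->1), giving [12, 3, 11, 1]. So left = [12, 3, 11, 1]. Then left[-1] = 1.

1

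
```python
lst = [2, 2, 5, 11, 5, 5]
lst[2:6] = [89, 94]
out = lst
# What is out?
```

lst starts as [2, 2, 5, 11, 5, 5] (length 6). The slice lst[2:6] covers indices [2, 3, 4, 5] with values [5, 11, 5, 5]. Replacing that slice with [89, 94] (different length) produces [2, 2, 89, 94].

[2, 2, 89, 94]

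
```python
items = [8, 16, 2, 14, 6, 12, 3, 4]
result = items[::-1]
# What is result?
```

items has length 8. The slice items[::-1] selects indices [7, 6, 5, 4, 3, 2, 1, 0] (7->4, 6->3, 5->12, 4->6, 3->14, 2->2, 1->16, 0->8), giving [4, 3, 12, 6, 14, 2, 16, 8].

[4, 3, 12, 6, 14, 2, 16, 8]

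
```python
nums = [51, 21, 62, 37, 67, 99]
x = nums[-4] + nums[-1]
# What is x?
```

nums has length 6. Negative index -4 maps to positive index 6 + (-4) = 2. nums[2] = 62.
nums has length 6. Negative index -1 maps to positive index 6 + (-1) = 5. nums[5] = 99.
Sum: 62 + 99 = 161.

161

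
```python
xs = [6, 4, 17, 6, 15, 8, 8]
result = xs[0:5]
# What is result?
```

xs has length 7. The slice xs[0:5] selects indices [0, 1, 2, 3, 4] (0->6, 1->4, 2->17, 3->6, 4->15), giving [6, 4, 17, 6, 15].

[6, 4, 17, 6, 15]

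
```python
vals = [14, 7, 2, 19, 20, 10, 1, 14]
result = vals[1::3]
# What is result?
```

vals has length 8. The slice vals[1::3] selects indices [1, 4, 7] (1->7, 4->20, 7->14), giving [7, 20, 14].

[7, 20, 14]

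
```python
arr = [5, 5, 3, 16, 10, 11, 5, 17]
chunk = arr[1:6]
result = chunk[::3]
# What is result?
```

arr has length 8. The slice arr[1:6] selects indices [1, 2, 3, 4, 5] (1->5, 2->3, 3->16, 4->10, 5->11), giving [5, 3, 16, 10, 11]. So chunk = [5, 3, 16, 10, 11]. chunk has length 5. The slice chunk[::3] selects indices [0, 3] (0->5, 3->10), giving [5, 10].

[5, 10]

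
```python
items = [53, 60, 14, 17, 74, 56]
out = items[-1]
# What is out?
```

items has length 6. Negative index -1 maps to positive index 6 + (-1) = 5. items[5] = 56.

56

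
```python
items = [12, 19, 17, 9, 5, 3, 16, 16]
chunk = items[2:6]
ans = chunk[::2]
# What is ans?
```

items has length 8. The slice items[2:6] selects indices [2, 3, 4, 5] (2->17, 3->9, 4->5, 5->3), giving [17, 9, 5, 3]. So chunk = [17, 9, 5, 3]. chunk has length 4. The slice chunk[::2] selects indices [0, 2] (0->17, 2->5), giving [17, 5].

[17, 5]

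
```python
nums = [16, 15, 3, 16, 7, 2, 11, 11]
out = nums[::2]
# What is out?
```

nums has length 8. The slice nums[::2] selects indices [0, 2, 4, 6] (0->16, 2->3, 4->7, 6->11), giving [16, 3, 7, 11].

[16, 3, 7, 11]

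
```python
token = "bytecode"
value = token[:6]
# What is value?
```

token has length 8. The slice token[:6] selects indices [0, 1, 2, 3, 4, 5] (0->'b', 1->'y', 2->'t', 3->'e', 4->'c', 5->'o'), giving 'byteco'.

'byteco'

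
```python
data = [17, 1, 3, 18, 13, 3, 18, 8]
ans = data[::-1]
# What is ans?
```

data has length 8. The slice data[::-1] selects indices [7, 6, 5, 4, 3, 2, 1, 0] (7->8, 6->18, 5->3, 4->13, 3->18, 2->3, 1->1, 0->17), giving [8, 18, 3, 13, 18, 3, 1, 17].

[8, 18, 3, 13, 18, 3, 1, 17]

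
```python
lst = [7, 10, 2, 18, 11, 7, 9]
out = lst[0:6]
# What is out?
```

lst has length 7. The slice lst[0:6] selects indices [0, 1, 2, 3, 4, 5] (0->7, 1->10, 2->2, 3->18, 4->11, 5->7), giving [7, 10, 2, 18, 11, 7].

[7, 10, 2, 18, 11, 7]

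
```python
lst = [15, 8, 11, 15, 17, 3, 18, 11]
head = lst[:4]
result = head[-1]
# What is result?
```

lst has length 8. The slice lst[:4] selects indices [0, 1, 2, 3] (0->15, 1->8, 2->11, 3->15), giving [15, 8, 11, 15]. So head = [15, 8, 11, 15]. Then head[-1] = 15.

15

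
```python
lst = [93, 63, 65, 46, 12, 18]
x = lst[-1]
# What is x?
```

lst has length 6. Negative index -1 maps to positive index 6 + (-1) = 5. lst[5] = 18.

18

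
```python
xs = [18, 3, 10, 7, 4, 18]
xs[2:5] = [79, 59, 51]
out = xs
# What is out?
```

xs starts as [18, 3, 10, 7, 4, 18] (length 6). The slice xs[2:5] covers indices [2, 3, 4] with values [10, 7, 4]. Replacing that slice with [79, 59, 51] (same length) produces [18, 3, 79, 59, 51, 18].

[18, 3, 79, 59, 51, 18]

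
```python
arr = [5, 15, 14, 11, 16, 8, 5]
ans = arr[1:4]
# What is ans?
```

arr has length 7. The slice arr[1:4] selects indices [1, 2, 3] (1->15, 2->14, 3->11), giving [15, 14, 11].

[15, 14, 11]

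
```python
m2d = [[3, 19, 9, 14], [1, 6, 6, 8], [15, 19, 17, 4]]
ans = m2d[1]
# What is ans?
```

m2d has 3 rows. Row 1 is [1, 6, 6, 8].

[1, 6, 6, 8]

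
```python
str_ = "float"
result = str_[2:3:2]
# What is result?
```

str_ has length 5. The slice str_[2:3:2] selects indices [2] (2->'o'), giving 'o'.

'o'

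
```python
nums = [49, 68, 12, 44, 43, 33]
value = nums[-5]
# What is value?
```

nums has length 6. Negative index -5 maps to positive index 6 + (-5) = 1. nums[1] = 68.

68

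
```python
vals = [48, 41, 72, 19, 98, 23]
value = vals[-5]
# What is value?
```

vals has length 6. Negative index -5 maps to positive index 6 + (-5) = 1. vals[1] = 41.

41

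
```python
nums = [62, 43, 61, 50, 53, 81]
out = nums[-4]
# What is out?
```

nums has length 6. Negative index -4 maps to positive index 6 + (-4) = 2. nums[2] = 61.

61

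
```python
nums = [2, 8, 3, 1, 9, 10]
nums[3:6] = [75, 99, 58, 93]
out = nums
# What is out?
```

nums starts as [2, 8, 3, 1, 9, 10] (length 6). The slice nums[3:6] covers indices [3, 4, 5] with values [1, 9, 10]. Replacing that slice with [75, 99, 58, 93] (different length) produces [2, 8, 3, 75, 99, 58, 93].

[2, 8, 3, 75, 99, 58, 93]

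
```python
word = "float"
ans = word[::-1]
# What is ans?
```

word has length 5. The slice word[::-1] selects indices [4, 3, 2, 1, 0] (4->'t', 3->'a', 2->'o', 1->'l', 0->'f'), giving 'taolf'.

'taolf'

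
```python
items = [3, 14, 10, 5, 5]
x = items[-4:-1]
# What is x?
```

items has length 5. The slice items[-4:-1] selects indices [1, 2, 3] (1->14, 2->10, 3->5), giving [14, 10, 5].

[14, 10, 5]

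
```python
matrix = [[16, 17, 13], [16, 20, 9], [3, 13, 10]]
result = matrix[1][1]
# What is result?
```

matrix[1] = [16, 20, 9]. Taking column 1 of that row yields 20.

20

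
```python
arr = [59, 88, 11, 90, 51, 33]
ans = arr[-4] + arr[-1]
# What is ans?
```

arr has length 6. Negative index -4 maps to positive index 6 + (-4) = 2. arr[2] = 11.
arr has length 6. Negative index -1 maps to positive index 6 + (-1) = 5. arr[5] = 33.
Sum: 11 + 33 = 44.

44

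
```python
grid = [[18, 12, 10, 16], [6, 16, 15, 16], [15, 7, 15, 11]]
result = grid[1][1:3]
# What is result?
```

grid[1] = [6, 16, 15, 16]. grid[1] has length 4. The slice grid[1][1:3] selects indices [1, 2] (1->16, 2->15), giving [16, 15].

[16, 15]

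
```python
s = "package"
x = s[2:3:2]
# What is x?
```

s has length 7. The slice s[2:3:2] selects indices [2] (2->'c'), giving 'c'.

'c'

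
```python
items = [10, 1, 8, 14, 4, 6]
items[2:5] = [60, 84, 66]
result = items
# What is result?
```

items starts as [10, 1, 8, 14, 4, 6] (length 6). The slice items[2:5] covers indices [2, 3, 4] with values [8, 14, 4]. Replacing that slice with [60, 84, 66] (same length) produces [10, 1, 60, 84, 66, 6].

[10, 1, 60, 84, 66, 6]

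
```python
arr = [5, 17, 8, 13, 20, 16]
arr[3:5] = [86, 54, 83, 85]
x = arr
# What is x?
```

arr starts as [5, 17, 8, 13, 20, 16] (length 6). The slice arr[3:5] covers indices [3, 4] with values [13, 20]. Replacing that slice with [86, 54, 83, 85] (different length) produces [5, 17, 8, 86, 54, 83, 85, 16].

[5, 17, 8, 86, 54, 83, 85, 16]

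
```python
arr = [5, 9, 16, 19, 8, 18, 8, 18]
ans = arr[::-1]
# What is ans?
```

arr has length 8. The slice arr[::-1] selects indices [7, 6, 5, 4, 3, 2, 1, 0] (7->18, 6->8, 5->18, 4->8, 3->19, 2->16, 1->9, 0->5), giving [18, 8, 18, 8, 19, 16, 9, 5].

[18, 8, 18, 8, 19, 16, 9, 5]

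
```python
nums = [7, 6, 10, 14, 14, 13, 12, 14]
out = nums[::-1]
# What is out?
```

nums has length 8. The slice nums[::-1] selects indices [7, 6, 5, 4, 3, 2, 1, 0] (7->14, 6->12, 5->13, 4->14, 3->14, 2->10, 1->6, 0->7), giving [14, 12, 13, 14, 14, 10, 6, 7].

[14, 12, 13, 14, 14, 10, 6, 7]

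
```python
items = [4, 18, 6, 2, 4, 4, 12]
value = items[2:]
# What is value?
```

items has length 7. The slice items[2:] selects indices [2, 3, 4, 5, 6] (2->6, 3->2, 4->4, 5->4, 6->12), giving [6, 2, 4, 4, 12].

[6, 2, 4, 4, 12]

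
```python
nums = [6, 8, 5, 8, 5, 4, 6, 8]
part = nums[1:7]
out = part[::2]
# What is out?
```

nums has length 8. The slice nums[1:7] selects indices [1, 2, 3, 4, 5, 6] (1->8, 2->5, 3->8, 4->5, 5->4, 6->6), giving [8, 5, 8, 5, 4, 6]. So part = [8, 5, 8, 5, 4, 6]. part has length 6. The slice part[::2] selects indices [0, 2, 4] (0->8, 2->8, 4->4), giving [8, 8, 4].

[8, 8, 4]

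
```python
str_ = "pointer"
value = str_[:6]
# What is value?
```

str_ has length 7. The slice str_[:6] selects indices [0, 1, 2, 3, 4, 5] (0->'p', 1->'o', 2->'i', 3->'n', 4->'t', 5->'e'), giving 'pointe'.

'pointe'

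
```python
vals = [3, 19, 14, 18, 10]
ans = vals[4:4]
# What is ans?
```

vals has length 5. The slice vals[4:4] resolves to an empty index range, so the result is [].

[]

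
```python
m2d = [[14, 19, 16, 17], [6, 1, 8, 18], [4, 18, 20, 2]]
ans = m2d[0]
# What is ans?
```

m2d has 3 rows. Row 0 is [14, 19, 16, 17].

[14, 19, 16, 17]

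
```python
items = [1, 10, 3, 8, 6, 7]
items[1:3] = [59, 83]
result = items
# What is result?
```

items starts as [1, 10, 3, 8, 6, 7] (length 6). The slice items[1:3] covers indices [1, 2] with values [10, 3]. Replacing that slice with [59, 83] (same length) produces [1, 59, 83, 8, 6, 7].

[1, 59, 83, 8, 6, 7]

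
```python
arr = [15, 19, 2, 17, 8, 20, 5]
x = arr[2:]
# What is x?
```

arr has length 7. The slice arr[2:] selects indices [2, 3, 4, 5, 6] (2->2, 3->17, 4->8, 5->20, 6->5), giving [2, 17, 8, 20, 5].

[2, 17, 8, 20, 5]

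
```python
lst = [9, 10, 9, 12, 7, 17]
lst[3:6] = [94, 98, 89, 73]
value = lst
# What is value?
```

lst starts as [9, 10, 9, 12, 7, 17] (length 6). The slice lst[3:6] covers indices [3, 4, 5] with values [12, 7, 17]. Replacing that slice with [94, 98, 89, 73] (different length) produces [9, 10, 9, 94, 98, 89, 73].

[9, 10, 9, 94, 98, 89, 73]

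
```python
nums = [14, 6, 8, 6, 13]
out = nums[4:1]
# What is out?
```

nums has length 5. The slice nums[4:1] resolves to an empty index range, so the result is [].

[]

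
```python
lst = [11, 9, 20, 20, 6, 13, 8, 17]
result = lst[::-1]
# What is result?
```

lst has length 8. The slice lst[::-1] selects indices [7, 6, 5, 4, 3, 2, 1, 0] (7->17, 6->8, 5->13, 4->6, 3->20, 2->20, 1->9, 0->11), giving [17, 8, 13, 6, 20, 20, 9, 11].

[17, 8, 13, 6, 20, 20, 9, 11]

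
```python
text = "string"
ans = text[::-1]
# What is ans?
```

text has length 6. The slice text[::-1] selects indices [5, 4, 3, 2, 1, 0] (5->'g', 4->'n', 3->'i', 2->'r', 1->'t', 0->'s'), giving 'gnirts'.

'gnirts'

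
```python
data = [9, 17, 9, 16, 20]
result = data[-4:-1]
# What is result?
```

data has length 5. The slice data[-4:-1] selects indices [1, 2, 3] (1->17, 2->9, 3->16), giving [17, 9, 16].

[17, 9, 16]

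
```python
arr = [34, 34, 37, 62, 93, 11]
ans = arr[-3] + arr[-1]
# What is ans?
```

arr has length 6. Negative index -3 maps to positive index 6 + (-3) = 3. arr[3] = 62.
arr has length 6. Negative index -1 maps to positive index 6 + (-1) = 5. arr[5] = 11.
Sum: 62 + 11 = 73.

73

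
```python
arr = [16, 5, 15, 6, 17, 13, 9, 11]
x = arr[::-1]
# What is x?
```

arr has length 8. The slice arr[::-1] selects indices [7, 6, 5, 4, 3, 2, 1, 0] (7->11, 6->9, 5->13, 4->17, 3->6, 2->15, 1->5, 0->16), giving [11, 9, 13, 17, 6, 15, 5, 16].

[11, 9, 13, 17, 6, 15, 5, 16]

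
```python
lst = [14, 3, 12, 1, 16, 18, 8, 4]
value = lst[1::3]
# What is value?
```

lst has length 8. The slice lst[1::3] selects indices [1, 4, 7] (1->3, 4->16, 7->4), giving [3, 16, 4].

[3, 16, 4]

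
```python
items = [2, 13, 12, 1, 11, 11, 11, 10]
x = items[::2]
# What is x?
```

items has length 8. The slice items[::2] selects indices [0, 2, 4, 6] (0->2, 2->12, 4->11, 6->11), giving [2, 12, 11, 11].

[2, 12, 11, 11]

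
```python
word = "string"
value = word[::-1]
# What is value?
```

word has length 6. The slice word[::-1] selects indices [5, 4, 3, 2, 1, 0] (5->'g', 4->'n', 3->'i', 2->'r', 1->'t', 0->'s'), giving 'gnirts'.

'gnirts'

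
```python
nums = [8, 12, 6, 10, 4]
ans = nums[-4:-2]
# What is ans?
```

nums has length 5. The slice nums[-4:-2] selects indices [1, 2] (1->12, 2->6), giving [12, 6].

[12, 6]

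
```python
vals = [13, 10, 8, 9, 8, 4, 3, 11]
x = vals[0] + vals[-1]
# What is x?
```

vals has length 8. vals[0] = 13.
vals has length 8. Negative index -1 maps to positive index 8 + (-1) = 7. vals[7] = 11.
Sum: 13 + 11 = 24.

24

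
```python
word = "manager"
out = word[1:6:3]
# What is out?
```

word has length 7. The slice word[1:6:3] selects indices [1, 4] (1->'a', 4->'g'), giving 'ag'.

'ag'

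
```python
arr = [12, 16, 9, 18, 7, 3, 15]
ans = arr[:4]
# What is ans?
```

arr has length 7. The slice arr[:4] selects indices [0, 1, 2, 3] (0->12, 1->16, 2->9, 3->18), giving [12, 16, 9, 18].

[12, 16, 9, 18]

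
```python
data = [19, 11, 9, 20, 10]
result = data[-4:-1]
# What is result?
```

data has length 5. The slice data[-4:-1] selects indices [1, 2, 3] (1->11, 2->9, 3->20), giving [11, 9, 20].

[11, 9, 20]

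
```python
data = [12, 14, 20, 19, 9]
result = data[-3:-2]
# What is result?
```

data has length 5. The slice data[-3:-2] selects indices [2] (2->20), giving [20].

[20]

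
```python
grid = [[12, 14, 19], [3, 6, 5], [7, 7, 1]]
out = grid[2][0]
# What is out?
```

grid[2] = [7, 7, 1]. Taking column 0 of that row yields 7.

7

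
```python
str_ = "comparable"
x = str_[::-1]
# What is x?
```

str_ has length 10. The slice str_[::-1] selects indices [9, 8, 7, 6, 5, 4, 3, 2, 1, 0] (9->'e', 8->'l', 7->'b', 6->'a', 5->'r', 4->'a', 3->'p', 2->'m', 1->'o', 0->'c'), giving 'elbarapmoc'.

'elbarapmoc'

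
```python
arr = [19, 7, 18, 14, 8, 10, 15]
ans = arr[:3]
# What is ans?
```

arr has length 7. The slice arr[:3] selects indices [0, 1, 2] (0->19, 1->7, 2->18), giving [19, 7, 18].

[19, 7, 18]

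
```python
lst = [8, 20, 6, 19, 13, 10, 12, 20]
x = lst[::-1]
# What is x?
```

lst has length 8. The slice lst[::-1] selects indices [7, 6, 5, 4, 3, 2, 1, 0] (7->20, 6->12, 5->10, 4->13, 3->19, 2->6, 1->20, 0->8), giving [20, 12, 10, 13, 19, 6, 20, 8].

[20, 12, 10, 13, 19, 6, 20, 8]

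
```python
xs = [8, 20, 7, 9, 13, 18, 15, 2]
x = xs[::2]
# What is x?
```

xs has length 8. The slice xs[::2] selects indices [0, 2, 4, 6] (0->8, 2->7, 4->13, 6->15), giving [8, 7, 13, 15].

[8, 7, 13, 15]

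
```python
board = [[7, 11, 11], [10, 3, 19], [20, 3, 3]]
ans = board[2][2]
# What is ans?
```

board[2] = [20, 3, 3]. Taking column 2 of that row yields 3.

3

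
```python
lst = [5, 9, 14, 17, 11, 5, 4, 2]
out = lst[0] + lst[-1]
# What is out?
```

lst has length 8. lst[0] = 5.
lst has length 8. Negative index -1 maps to positive index 8 + (-1) = 7. lst[7] = 2.
Sum: 5 + 2 = 7.

7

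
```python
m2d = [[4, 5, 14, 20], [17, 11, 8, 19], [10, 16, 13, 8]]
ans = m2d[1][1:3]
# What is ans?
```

m2d[1] = [17, 11, 8, 19]. m2d[1] has length 4. The slice m2d[1][1:3] selects indices [1, 2] (1->11, 2->8), giving [11, 8].

[11, 8]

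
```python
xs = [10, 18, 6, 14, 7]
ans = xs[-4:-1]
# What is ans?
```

xs has length 5. The slice xs[-4:-1] selects indices [1, 2, 3] (1->18, 2->6, 3->14), giving [18, 6, 14].

[18, 6, 14]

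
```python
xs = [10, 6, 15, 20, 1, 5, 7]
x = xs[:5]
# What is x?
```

xs has length 7. The slice xs[:5] selects indices [0, 1, 2, 3, 4] (0->10, 1->6, 2->15, 3->20, 4->1), giving [10, 6, 15, 20, 1].

[10, 6, 15, 20, 1]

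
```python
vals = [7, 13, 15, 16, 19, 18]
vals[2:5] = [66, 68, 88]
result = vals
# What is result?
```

vals starts as [7, 13, 15, 16, 19, 18] (length 6). The slice vals[2:5] covers indices [2, 3, 4] with values [15, 16, 19]. Replacing that slice with [66, 68, 88] (same length) produces [7, 13, 66, 68, 88, 18].

[7, 13, 66, 68, 88, 18]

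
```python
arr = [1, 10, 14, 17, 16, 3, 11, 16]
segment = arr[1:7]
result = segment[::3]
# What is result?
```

arr has length 8. The slice arr[1:7] selects indices [1, 2, 3, 4, 5, 6] (1->10, 2->14, 3->17, 4->16, 5->3, 6->11), giving [10, 14, 17, 16, 3, 11]. So segment = [10, 14, 17, 16, 3, 11]. segment has length 6. The slice segment[::3] selects indices [0, 3] (0->10, 3->16), giving [10, 16].

[10, 16]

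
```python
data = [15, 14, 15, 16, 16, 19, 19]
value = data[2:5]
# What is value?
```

data has length 7. The slice data[2:5] selects indices [2, 3, 4] (2->15, 3->16, 4->16), giving [15, 16, 16].

[15, 16, 16]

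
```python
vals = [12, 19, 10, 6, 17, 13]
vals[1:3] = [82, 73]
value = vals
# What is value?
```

vals starts as [12, 19, 10, 6, 17, 13] (length 6). The slice vals[1:3] covers indices [1, 2] with values [19, 10]. Replacing that slice with [82, 73] (same length) produces [12, 82, 73, 6, 17, 13].

[12, 82, 73, 6, 17, 13]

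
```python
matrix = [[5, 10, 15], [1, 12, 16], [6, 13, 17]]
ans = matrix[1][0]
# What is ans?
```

matrix[1] = [1, 12, 16]. Taking column 0 of that row yields 1.

1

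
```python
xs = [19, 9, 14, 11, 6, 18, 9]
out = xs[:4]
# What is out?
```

xs has length 7. The slice xs[:4] selects indices [0, 1, 2, 3] (0->19, 1->9, 2->14, 3->11), giving [19, 9, 14, 11].

[19, 9, 14, 11]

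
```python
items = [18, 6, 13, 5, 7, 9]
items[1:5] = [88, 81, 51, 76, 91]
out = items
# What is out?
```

items starts as [18, 6, 13, 5, 7, 9] (length 6). The slice items[1:5] covers indices [1, 2, 3, 4] with values [6, 13, 5, 7]. Replacing that slice with [88, 81, 51, 76, 91] (different length) produces [18, 88, 81, 51, 76, 91, 9].

[18, 88, 81, 51, 76, 91, 9]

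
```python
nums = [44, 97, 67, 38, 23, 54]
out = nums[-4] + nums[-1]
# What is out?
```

nums has length 6. Negative index -4 maps to positive index 6 + (-4) = 2. nums[2] = 67.
nums has length 6. Negative index -1 maps to positive index 6 + (-1) = 5. nums[5] = 54.
Sum: 67 + 54 = 121.

121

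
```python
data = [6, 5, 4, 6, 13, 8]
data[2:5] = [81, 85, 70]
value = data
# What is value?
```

data starts as [6, 5, 4, 6, 13, 8] (length 6). The slice data[2:5] covers indices [2, 3, 4] with values [4, 6, 13]. Replacing that slice with [81, 85, 70] (same length) produces [6, 5, 81, 85, 70, 8].

[6, 5, 81, 85, 70, 8]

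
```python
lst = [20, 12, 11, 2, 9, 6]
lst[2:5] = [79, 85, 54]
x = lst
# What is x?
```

lst starts as [20, 12, 11, 2, 9, 6] (length 6). The slice lst[2:5] covers indices [2, 3, 4] with values [11, 2, 9]. Replacing that slice with [79, 85, 54] (same length) produces [20, 12, 79, 85, 54, 6].

[20, 12, 79, 85, 54, 6]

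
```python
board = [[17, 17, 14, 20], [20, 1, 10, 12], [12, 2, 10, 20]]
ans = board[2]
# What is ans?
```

board has 3 rows. Row 2 is [12, 2, 10, 20].

[12, 2, 10, 20]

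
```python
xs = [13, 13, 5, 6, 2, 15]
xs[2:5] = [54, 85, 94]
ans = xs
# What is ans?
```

xs starts as [13, 13, 5, 6, 2, 15] (length 6). The slice xs[2:5] covers indices [2, 3, 4] with values [5, 6, 2]. Replacing that slice with [54, 85, 94] (same length) produces [13, 13, 54, 85, 94, 15].

[13, 13, 54, 85, 94, 15]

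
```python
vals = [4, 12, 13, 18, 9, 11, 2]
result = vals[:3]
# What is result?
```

vals has length 7. The slice vals[:3] selects indices [0, 1, 2] (0->4, 1->12, 2->13), giving [4, 12, 13].

[4, 12, 13]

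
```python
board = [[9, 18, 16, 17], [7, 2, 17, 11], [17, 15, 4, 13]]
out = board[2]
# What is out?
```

board has 3 rows. Row 2 is [17, 15, 4, 13].

[17, 15, 4, 13]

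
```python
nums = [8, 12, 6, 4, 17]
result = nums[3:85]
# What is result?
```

nums has length 5. The slice nums[3:85] selects indices [3, 4] (3->4, 4->17), giving [4, 17].

[4, 17]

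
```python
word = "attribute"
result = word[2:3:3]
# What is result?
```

word has length 9. The slice word[2:3:3] selects indices [2] (2->'t'), giving 't'.

't'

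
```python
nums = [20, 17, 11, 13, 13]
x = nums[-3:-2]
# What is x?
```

nums has length 5. The slice nums[-3:-2] selects indices [2] (2->11), giving [11].

[11]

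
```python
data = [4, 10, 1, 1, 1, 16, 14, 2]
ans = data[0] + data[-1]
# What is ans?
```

data has length 8. data[0] = 4.
data has length 8. Negative index -1 maps to positive index 8 + (-1) = 7. data[7] = 2.
Sum: 4 + 2 = 6.

6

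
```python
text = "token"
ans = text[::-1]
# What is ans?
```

text has length 5. The slice text[::-1] selects indices [4, 3, 2, 1, 0] (4->'n', 3->'e', 2->'k', 1->'o', 0->'t'), giving 'nekot'.

'nekot'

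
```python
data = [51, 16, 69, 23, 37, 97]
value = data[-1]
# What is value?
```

data has length 6. Negative index -1 maps to positive index 6 + (-1) = 5. data[5] = 97.

97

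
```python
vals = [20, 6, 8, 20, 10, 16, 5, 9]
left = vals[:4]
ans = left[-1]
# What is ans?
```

vals has length 8. The slice vals[:4] selects indices [0, 1, 2, 3] (0->20, 1->6, 2->8, 3->20), giving [20, 6, 8, 20]. So left = [20, 6, 8, 20]. Then left[-1] = 20.

20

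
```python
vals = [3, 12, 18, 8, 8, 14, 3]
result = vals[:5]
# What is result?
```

vals has length 7. The slice vals[:5] selects indices [0, 1, 2, 3, 4] (0->3, 1->12, 2->18, 3->8, 4->8), giving [3, 12, 18, 8, 8].

[3, 12, 18, 8, 8]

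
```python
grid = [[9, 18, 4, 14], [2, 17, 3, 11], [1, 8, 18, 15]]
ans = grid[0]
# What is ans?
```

grid has 3 rows. Row 0 is [9, 18, 4, 14].

[9, 18, 4, 14]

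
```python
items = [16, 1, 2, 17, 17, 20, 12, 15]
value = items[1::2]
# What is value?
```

items has length 8. The slice items[1::2] selects indices [1, 3, 5, 7] (1->1, 3->17, 5->20, 7->15), giving [1, 17, 20, 15].

[1, 17, 20, 15]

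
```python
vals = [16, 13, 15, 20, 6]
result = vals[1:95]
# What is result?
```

vals has length 5. The slice vals[1:95] selects indices [1, 2, 3, 4] (1->13, 2->15, 3->20, 4->6), giving [13, 15, 20, 6].

[13, 15, 20, 6]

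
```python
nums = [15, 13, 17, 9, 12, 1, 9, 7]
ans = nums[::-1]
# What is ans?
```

nums has length 8. The slice nums[::-1] selects indices [7, 6, 5, 4, 3, 2, 1, 0] (7->7, 6->9, 5->1, 4->12, 3->9, 2->17, 1->13, 0->15), giving [7, 9, 1, 12, 9, 17, 13, 15].

[7, 9, 1, 12, 9, 17, 13, 15]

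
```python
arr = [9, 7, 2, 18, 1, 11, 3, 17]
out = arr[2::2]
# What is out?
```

arr has length 8. The slice arr[2::2] selects indices [2, 4, 6] (2->2, 4->1, 6->3), giving [2, 1, 3].

[2, 1, 3]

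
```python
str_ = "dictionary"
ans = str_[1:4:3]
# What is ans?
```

str_ has length 10. The slice str_[1:4:3] selects indices [1] (1->'i'), giving 'i'.

'i'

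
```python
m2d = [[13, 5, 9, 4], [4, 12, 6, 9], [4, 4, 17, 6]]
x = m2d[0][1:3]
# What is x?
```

m2d[0] = [13, 5, 9, 4]. m2d[0] has length 4. The slice m2d[0][1:3] selects indices [1, 2] (1->5, 2->9), giving [5, 9].

[5, 9]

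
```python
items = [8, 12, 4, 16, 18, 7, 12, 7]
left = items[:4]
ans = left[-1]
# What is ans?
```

items has length 8. The slice items[:4] selects indices [0, 1, 2, 3] (0->8, 1->12, 2->4, 3->16), giving [8, 12, 4, 16]. So left = [8, 12, 4, 16]. Then left[-1] = 16.

16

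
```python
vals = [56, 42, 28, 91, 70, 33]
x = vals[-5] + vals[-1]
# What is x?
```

vals has length 6. Negative index -5 maps to positive index 6 + (-5) = 1. vals[1] = 42.
vals has length 6. Negative index -1 maps to positive index 6 + (-1) = 5. vals[5] = 33.
Sum: 42 + 33 = 75.

75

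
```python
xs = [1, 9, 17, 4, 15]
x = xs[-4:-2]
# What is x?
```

xs has length 5. The slice xs[-4:-2] selects indices [1, 2] (1->9, 2->17), giving [9, 17].

[9, 17]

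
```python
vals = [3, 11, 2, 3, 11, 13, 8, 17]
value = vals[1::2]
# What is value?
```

vals has length 8. The slice vals[1::2] selects indices [1, 3, 5, 7] (1->11, 3->3, 5->13, 7->17), giving [11, 3, 13, 17].

[11, 3, 13, 17]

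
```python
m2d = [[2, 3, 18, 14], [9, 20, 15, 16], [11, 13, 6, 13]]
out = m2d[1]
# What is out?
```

m2d has 3 rows. Row 1 is [9, 20, 15, 16].

[9, 20, 15, 16]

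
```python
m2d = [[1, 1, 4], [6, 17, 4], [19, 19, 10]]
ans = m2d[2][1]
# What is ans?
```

m2d[2] = [19, 19, 10]. Taking column 1 of that row yields 19.

19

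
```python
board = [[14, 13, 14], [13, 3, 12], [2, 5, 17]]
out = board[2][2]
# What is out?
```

board[2] = [2, 5, 17]. Taking column 2 of that row yields 17.

17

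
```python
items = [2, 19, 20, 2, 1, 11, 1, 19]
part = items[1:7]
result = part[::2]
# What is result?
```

items has length 8. The slice items[1:7] selects indices [1, 2, 3, 4, 5, 6] (1->19, 2->20, 3->2, 4->1, 5->11, 6->1), giving [19, 20, 2, 1, 11, 1]. So part = [19, 20, 2, 1, 11, 1]. part has length 6. The slice part[::2] selects indices [0, 2, 4] (0->19, 2->2, 4->11), giving [19, 2, 11].

[19, 2, 11]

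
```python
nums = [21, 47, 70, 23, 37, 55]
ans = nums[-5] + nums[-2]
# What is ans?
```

nums has length 6. Negative index -5 maps to positive index 6 + (-5) = 1. nums[1] = 47.
nums has length 6. Negative index -2 maps to positive index 6 + (-2) = 4. nums[4] = 37.
Sum: 47 + 37 = 84.

84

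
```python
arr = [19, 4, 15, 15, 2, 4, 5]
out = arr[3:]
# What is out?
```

arr has length 7. The slice arr[3:] selects indices [3, 4, 5, 6] (3->15, 4->2, 5->4, 6->5), giving [15, 2, 4, 5].

[15, 2, 4, 5]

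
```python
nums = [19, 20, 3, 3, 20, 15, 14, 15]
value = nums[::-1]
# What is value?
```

nums has length 8. The slice nums[::-1] selects indices [7, 6, 5, 4, 3, 2, 1, 0] (7->15, 6->14, 5->15, 4->20, 3->3, 2->3, 1->20, 0->19), giving [15, 14, 15, 20, 3, 3, 20, 19].

[15, 14, 15, 20, 3, 3, 20, 19]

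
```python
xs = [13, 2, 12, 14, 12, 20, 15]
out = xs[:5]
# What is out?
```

xs has length 7. The slice xs[:5] selects indices [0, 1, 2, 3, 4] (0->13, 1->2, 2->12, 3->14, 4->12), giving [13, 2, 12, 14, 12].

[13, 2, 12, 14, 12]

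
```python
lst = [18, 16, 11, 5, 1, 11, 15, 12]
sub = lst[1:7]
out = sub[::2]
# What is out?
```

lst has length 8. The slice lst[1:7] selects indices [1, 2, 3, 4, 5, 6] (1->16, 2->11, 3->5, 4->1, 5->11, 6->15), giving [16, 11, 5, 1, 11, 15]. So sub = [16, 11, 5, 1, 11, 15]. sub has length 6. The slice sub[::2] selects indices [0, 2, 4] (0->16, 2->5, 4->11), giving [16, 5, 11].

[16, 5, 11]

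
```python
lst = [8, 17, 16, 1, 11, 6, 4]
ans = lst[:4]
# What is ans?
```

lst has length 7. The slice lst[:4] selects indices [0, 1, 2, 3] (0->8, 1->17, 2->16, 3->1), giving [8, 17, 16, 1].

[8, 17, 16, 1]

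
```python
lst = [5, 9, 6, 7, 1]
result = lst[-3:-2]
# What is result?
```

lst has length 5. The slice lst[-3:-2] selects indices [2] (2->6), giving [6].

[6]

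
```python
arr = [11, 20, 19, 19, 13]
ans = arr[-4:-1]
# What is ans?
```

arr has length 5. The slice arr[-4:-1] selects indices [1, 2, 3] (1->20, 2->19, 3->19), giving [20, 19, 19].

[20, 19, 19]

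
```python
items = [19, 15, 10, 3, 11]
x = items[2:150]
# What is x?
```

items has length 5. The slice items[2:150] selects indices [2, 3, 4] (2->10, 3->3, 4->11), giving [10, 3, 11].

[10, 3, 11]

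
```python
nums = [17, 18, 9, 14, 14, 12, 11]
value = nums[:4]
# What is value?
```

nums has length 7. The slice nums[:4] selects indices [0, 1, 2, 3] (0->17, 1->18, 2->9, 3->14), giving [17, 18, 9, 14].

[17, 18, 9, 14]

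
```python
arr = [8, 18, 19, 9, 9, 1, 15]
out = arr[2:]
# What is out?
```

arr has length 7. The slice arr[2:] selects indices [2, 3, 4, 5, 6] (2->19, 3->9, 4->9, 5->1, 6->15), giving [19, 9, 9, 1, 15].

[19, 9, 9, 1, 15]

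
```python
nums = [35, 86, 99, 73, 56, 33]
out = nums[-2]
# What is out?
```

nums has length 6. Negative index -2 maps to positive index 6 + (-2) = 4. nums[4] = 56.

56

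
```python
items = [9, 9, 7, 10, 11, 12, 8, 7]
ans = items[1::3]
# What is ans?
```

items has length 8. The slice items[1::3] selects indices [1, 4, 7] (1->9, 4->11, 7->7), giving [9, 11, 7].

[9, 11, 7]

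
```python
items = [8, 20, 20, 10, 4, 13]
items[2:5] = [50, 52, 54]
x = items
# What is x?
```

items starts as [8, 20, 20, 10, 4, 13] (length 6). The slice items[2:5] covers indices [2, 3, 4] with values [20, 10, 4]. Replacing that slice with [50, 52, 54] (same length) produces [8, 20, 50, 52, 54, 13].

[8, 20, 50, 52, 54, 13]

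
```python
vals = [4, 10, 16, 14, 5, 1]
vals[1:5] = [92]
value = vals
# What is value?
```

vals starts as [4, 10, 16, 14, 5, 1] (length 6). The slice vals[1:5] covers indices [1, 2, 3, 4] with values [10, 16, 14, 5]. Replacing that slice with [92] (different length) produces [4, 92, 1].

[4, 92, 1]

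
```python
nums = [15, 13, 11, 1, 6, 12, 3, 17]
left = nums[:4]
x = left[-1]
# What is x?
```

nums has length 8. The slice nums[:4] selects indices [0, 1, 2, 3] (0->15, 1->13, 2->11, 3->1), giving [15, 13, 11, 1]. So left = [15, 13, 11, 1]. Then left[-1] = 1.

1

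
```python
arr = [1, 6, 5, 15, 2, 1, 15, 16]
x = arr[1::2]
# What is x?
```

arr has length 8. The slice arr[1::2] selects indices [1, 3, 5, 7] (1->6, 3->15, 5->1, 7->16), giving [6, 15, 1, 16].

[6, 15, 1, 16]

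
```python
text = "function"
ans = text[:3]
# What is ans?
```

text has length 8. The slice text[:3] selects indices [0, 1, 2] (0->'f', 1->'u', 2->'n'), giving 'fun'.

'fun'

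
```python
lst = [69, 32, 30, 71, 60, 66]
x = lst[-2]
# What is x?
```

lst has length 6. Negative index -2 maps to positive index 6 + (-2) = 4. lst[4] = 60.

60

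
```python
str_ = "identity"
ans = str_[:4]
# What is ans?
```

str_ has length 8. The slice str_[:4] selects indices [0, 1, 2, 3] (0->'i', 1->'d', 2->'e', 3->'n'), giving 'iden'.

'iden'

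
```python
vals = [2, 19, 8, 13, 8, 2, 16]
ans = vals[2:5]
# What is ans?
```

vals has length 7. The slice vals[2:5] selects indices [2, 3, 4] (2->8, 3->13, 4->8), giving [8, 13, 8].

[8, 13, 8]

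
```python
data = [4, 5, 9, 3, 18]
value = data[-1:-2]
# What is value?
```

data has length 5. The slice data[-1:-2] resolves to an empty index range, so the result is [].

[]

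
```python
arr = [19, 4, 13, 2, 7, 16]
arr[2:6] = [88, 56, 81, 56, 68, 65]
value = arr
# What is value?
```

arr starts as [19, 4, 13, 2, 7, 16] (length 6). The slice arr[2:6] covers indices [2, 3, 4, 5] with values [13, 2, 7, 16]. Replacing that slice with [88, 56, 81, 56, 68, 65] (different length) produces [19, 4, 88, 56, 81, 56, 68, 65].

[19, 4, 88, 56, 81, 56, 68, 65]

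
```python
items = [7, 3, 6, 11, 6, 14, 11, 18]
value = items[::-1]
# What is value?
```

items has length 8. The slice items[::-1] selects indices [7, 6, 5, 4, 3, 2, 1, 0] (7->18, 6->11, 5->14, 4->6, 3->11, 2->6, 1->3, 0->7), giving [18, 11, 14, 6, 11, 6, 3, 7].

[18, 11, 14, 6, 11, 6, 3, 7]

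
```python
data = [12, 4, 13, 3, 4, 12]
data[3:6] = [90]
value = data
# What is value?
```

data starts as [12, 4, 13, 3, 4, 12] (length 6). The slice data[3:6] covers indices [3, 4, 5] with values [3, 4, 12]. Replacing that slice with [90] (different length) produces [12, 4, 13, 90].

[12, 4, 13, 90]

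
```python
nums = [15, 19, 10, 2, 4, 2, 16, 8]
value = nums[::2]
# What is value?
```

nums has length 8. The slice nums[::2] selects indices [0, 2, 4, 6] (0->15, 2->10, 4->4, 6->16), giving [15, 10, 4, 16].

[15, 10, 4, 16]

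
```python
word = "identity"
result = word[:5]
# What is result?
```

word has length 8. The slice word[:5] selects indices [0, 1, 2, 3, 4] (0->'i', 1->'d', 2->'e', 3->'n', 4->'t'), giving 'ident'.

'ident'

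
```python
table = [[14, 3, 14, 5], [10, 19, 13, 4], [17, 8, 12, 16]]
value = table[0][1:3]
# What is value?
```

table[0] = [14, 3, 14, 5]. table[0] has length 4. The slice table[0][1:3] selects indices [1, 2] (1->3, 2->14), giving [3, 14].

[3, 14]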